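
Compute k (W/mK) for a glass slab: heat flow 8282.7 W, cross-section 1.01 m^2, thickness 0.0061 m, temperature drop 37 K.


Fourier's law rearranged: k = Q * t / (A * dT)
  Numerator = 8282.7 * 0.0061 = 50.52447
  Denominator = 1.01 * 37 = 37.37
  k = 50.52447 / 37.37 = 1.352 W/mK

1.352 W/mK


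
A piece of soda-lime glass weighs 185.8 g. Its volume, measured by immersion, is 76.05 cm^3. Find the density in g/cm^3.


Use the definition of density:
  rho = mass / volume
  rho = 185.8 / 76.05 = 2.443 g/cm^3

2.443 g/cm^3


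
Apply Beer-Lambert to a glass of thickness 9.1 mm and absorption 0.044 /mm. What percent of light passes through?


Beer-Lambert law: T = exp(-alpha * thickness)
  exponent = -0.044 * 9.1 = -0.4004
  T = exp(-0.4004) = 0.6701
  Percentage = 0.6701 * 100 = 67.01%

67.01%


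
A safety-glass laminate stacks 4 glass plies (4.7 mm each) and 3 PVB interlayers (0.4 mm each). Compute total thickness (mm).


Total thickness = glass contribution + PVB contribution
  Glass: 4 * 4.7 = 18.8 mm
  PVB: 3 * 0.4 = 1.2 mm
  Total = 18.8 + 1.2 = 20.0 mm

20.0 mm


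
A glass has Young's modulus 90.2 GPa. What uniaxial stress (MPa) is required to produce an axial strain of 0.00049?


Rearrange E = sigma / epsilon:
  sigma = E * epsilon
  E (MPa) = 90.2 * 1000 = 90200
  sigma = 90200 * 0.00049 = 44.2 MPa

44.2 MPa


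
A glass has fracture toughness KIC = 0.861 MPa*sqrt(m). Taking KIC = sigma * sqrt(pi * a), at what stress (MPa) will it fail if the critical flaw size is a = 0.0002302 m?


Rearrange KIC = sigma * sqrt(pi * a):
  sigma = KIC / sqrt(pi * a)
  sqrt(pi * 0.0002302) = 0.026892
  sigma = 0.861 / 0.026892 = 32.02 MPa

32.02 MPa


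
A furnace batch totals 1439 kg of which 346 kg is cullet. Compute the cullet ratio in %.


Cullet ratio = (cullet mass / total batch mass) * 100
  Ratio = 346 / 1439 * 100 = 24.04%

24.04%


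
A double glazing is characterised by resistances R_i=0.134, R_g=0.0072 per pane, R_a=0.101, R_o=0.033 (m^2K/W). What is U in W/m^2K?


Total thermal resistance (series):
  R_total = R_in + R_glass + R_air + R_glass + R_out
  R_total = 0.134 + 0.0072 + 0.101 + 0.0072 + 0.033 = 0.2824 m^2K/W
U-value = 1 / R_total = 1 / 0.2824 = 3.541 W/m^2K

3.541 W/m^2K


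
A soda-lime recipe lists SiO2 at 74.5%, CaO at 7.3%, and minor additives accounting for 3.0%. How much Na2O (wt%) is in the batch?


Pieces sum to 100%:
  Na2O = 100 - (SiO2 + CaO + others)
  Na2O = 100 - (74.5 + 7.3 + 3.0) = 15.2%

15.2%


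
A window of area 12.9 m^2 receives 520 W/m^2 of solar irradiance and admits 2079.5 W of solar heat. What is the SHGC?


Rearrange Q = Area * SHGC * Irradiance:
  SHGC = Q / (Area * Irradiance)
  SHGC = 2079.5 / (12.9 * 520) = 0.31

0.31


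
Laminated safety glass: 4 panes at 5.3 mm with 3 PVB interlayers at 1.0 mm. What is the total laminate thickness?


Total thickness = glass contribution + PVB contribution
  Glass: 4 * 5.3 = 21.2 mm
  PVB: 3 * 1.0 = 3.0 mm
  Total = 21.2 + 3.0 = 24.2 mm

24.2 mm


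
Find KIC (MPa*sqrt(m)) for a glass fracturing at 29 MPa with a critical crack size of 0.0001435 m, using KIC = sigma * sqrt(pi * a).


Fracture toughness: KIC = sigma * sqrt(pi * a)
  pi * a = pi * 0.0001435 = 0.000450819
  sqrt(pi * a) = 0.021232
  KIC = 29 * 0.021232 = 0.616 MPa*sqrt(m)

0.616 MPa*sqrt(m)


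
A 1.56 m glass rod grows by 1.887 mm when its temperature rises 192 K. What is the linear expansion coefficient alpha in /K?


Rearrange dL = alpha * L0 * dT for alpha:
  alpha = dL / (L0 * dT)
  alpha = (1.887 / 1000) / (1.56 * 192) = 0.0000063 /K = 6.3 x 10^-6 /K

6.3 x 10^-6 /K


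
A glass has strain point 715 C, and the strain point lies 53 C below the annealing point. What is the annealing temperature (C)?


T_anneal = T_strain + gap:
  T_anneal = 715 + 53 = 768 C

768 C


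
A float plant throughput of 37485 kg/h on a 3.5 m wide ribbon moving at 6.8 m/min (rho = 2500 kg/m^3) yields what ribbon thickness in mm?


Ribbon cross-section from mass balance:
  Volume rate = throughput / density = 37485 / 2500 = 14.994 m^3/h
  thickness = volume rate / (speed * 60 * width), i.e.
  thickness = throughput / (60 * speed * width * density) * 1000
  thickness = 37485 / (60 * 6.8 * 3.5 * 2500) * 1000 = 10.5 mm

10.5 mm


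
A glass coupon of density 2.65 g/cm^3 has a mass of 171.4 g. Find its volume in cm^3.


Rearrange rho = m / V:
  V = m / rho
  V = 171.4 / 2.65 = 64.679 cm^3

64.679 cm^3


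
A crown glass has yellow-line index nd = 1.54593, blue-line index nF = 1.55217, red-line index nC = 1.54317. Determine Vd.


Abbe number formula: Vd = (nd - 1) / (nF - nC)
  nd - 1 = 1.54593 - 1 = 0.54593
  nF - nC = 1.55217 - 1.54317 = 0.009
  Vd = 0.54593 / 0.009 = 60.66

60.66


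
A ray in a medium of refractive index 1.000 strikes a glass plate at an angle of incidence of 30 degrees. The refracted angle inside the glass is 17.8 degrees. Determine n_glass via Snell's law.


Apply Snell's law: n1 * sin(theta1) = n2 * sin(theta2)
  n2 = n1 * sin(theta1) / sin(theta2)
  sin(30) = 0.5
  sin(17.8) = 0.305695
  n2 = 1.000 * 0.5 / 0.305695 = 1.6356

1.6356


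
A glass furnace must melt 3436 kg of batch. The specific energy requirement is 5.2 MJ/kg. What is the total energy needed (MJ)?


Total energy = mass * specific energy
  E = 3436 * 5.2 = 17867.2 MJ

17867.2 MJ


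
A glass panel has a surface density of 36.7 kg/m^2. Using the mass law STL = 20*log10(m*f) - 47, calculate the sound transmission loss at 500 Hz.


Mass law: STL = 20 * log10(m * f) - 47
  m * f = 36.7 * 500 = 18350
  log10(18350) = 4.26364
  STL = 20 * 4.26364 - 47 = 85.2728 - 47 = 38.3 dB

38.3 dB


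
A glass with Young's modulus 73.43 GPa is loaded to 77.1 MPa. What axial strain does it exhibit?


Rearrange E = sigma / epsilon:
  epsilon = sigma / E
  E (MPa) = 73.43 * 1000 = 73430
  epsilon = 77.1 / 73430 = 0.00105

0.00105


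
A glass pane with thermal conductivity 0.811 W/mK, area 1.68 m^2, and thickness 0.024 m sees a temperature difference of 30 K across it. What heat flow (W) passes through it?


Fourier's law: Q = k * A * dT / t
  Q = 0.811 * 1.68 * 30 / 0.024
  Q = 40.8744 / 0.024 = 1703.1 W

1703.1 W


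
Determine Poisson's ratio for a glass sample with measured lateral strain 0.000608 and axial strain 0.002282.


Poisson's ratio: nu = lateral strain / axial strain
  nu = 0.000608 / 0.002282 = 0.2664

0.2664


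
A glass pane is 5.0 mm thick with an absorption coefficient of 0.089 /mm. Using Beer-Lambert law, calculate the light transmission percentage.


Beer-Lambert law: T = exp(-alpha * thickness)
  exponent = -0.089 * 5.0 = -0.445
  T = exp(-0.445) = 0.6408
  Percentage = 0.6408 * 100 = 64.08%

64.08%


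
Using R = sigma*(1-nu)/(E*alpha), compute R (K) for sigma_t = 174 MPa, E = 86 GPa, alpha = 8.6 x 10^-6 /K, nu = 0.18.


Thermal shock resistance: R = sigma * (1 - nu) / (E * alpha)
  Numerator = 174 * (1 - 0.18) = 142.68
  Denominator = 86 * 1000 * (8.6 x 10^-6) = 0.7396
  R = 142.68 / 0.7396 = 192.9 K

192.9 K


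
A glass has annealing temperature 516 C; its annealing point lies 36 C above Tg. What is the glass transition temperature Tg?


Rearrange T_anneal = Tg + offset for Tg:
  Tg = T_anneal - offset = 516 - 36 = 480 C

480 C


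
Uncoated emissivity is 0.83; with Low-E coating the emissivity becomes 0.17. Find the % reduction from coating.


Percentage reduction = (1 - coated/uncoated) * 100
  Ratio = 0.17 / 0.83 = 0.2048
  Reduction = (1 - 0.2048) * 100 = 79.5%

79.5%


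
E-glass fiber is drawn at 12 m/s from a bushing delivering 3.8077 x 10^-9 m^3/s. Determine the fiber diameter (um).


Cross-sectional area from continuity:
  A = Q / v = 3.8077 x 10^-9 / 12 = 3.173083 x 10^-10 m^2
Diameter from circular cross-section:
  d = sqrt(4A / pi) * 10^6 (m -> um)
  d = sqrt(4 * 3.173083 x 10^-10 / pi) * 10^6 = 20.1 um

20.1 um


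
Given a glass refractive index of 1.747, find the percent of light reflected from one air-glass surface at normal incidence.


Fresnel reflectance at normal incidence:
  R = ((n - 1)/(n + 1))^2
  (n - 1)/(n + 1) = (1.747 - 1)/(1.747 + 1) = 0.271933
  R = 0.271933^2 = 0.0739476
  R(%) = 0.0739476 * 100 = 7.395%

7.395%


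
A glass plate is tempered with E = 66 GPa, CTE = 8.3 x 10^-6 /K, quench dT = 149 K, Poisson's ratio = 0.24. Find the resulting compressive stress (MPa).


Tempering stress: sigma = E * alpha * dT / (1 - nu)
  E (MPa) = 66 * 1000 = 66000
  Numerator = 66000 * (8.3 x 10^-6) * 149 = 81.6222
  Denominator = 1 - 0.24 = 0.76
  sigma = 81.6222 / 0.76 = 107.4 MPa

107.4 MPa


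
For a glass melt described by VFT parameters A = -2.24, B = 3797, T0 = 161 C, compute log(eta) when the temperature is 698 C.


VFT equation: log(eta) = A + B / (T - T0)
  T - T0 = 698 - 161 = 537
  B / (T - T0) = 3797 / 537 = 7.071
  log(eta) = -2.24 + 7.071 = 4.831

4.831


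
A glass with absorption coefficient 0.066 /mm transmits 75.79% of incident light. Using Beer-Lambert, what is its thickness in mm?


Rearrange T = exp(-alpha * thickness):
  thickness = -ln(T) / alpha
  T = 75.79/100 = 0.7579
  ln(T) = -0.2772
  -ln(T) = 0.2772
  thickness = 0.2772 / 0.066 = 4.2 mm

4.2 mm


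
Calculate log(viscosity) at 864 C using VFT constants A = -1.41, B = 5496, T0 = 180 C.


VFT equation: log(eta) = A + B / (T - T0)
  T - T0 = 864 - 180 = 684
  B / (T - T0) = 5496 / 684 = 8.035
  log(eta) = -1.41 + 8.035 = 6.625

6.625


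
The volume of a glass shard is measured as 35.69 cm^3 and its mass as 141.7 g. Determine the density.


Use the definition of density:
  rho = mass / volume
  rho = 141.7 / 35.69 = 3.97 g/cm^3

3.97 g/cm^3


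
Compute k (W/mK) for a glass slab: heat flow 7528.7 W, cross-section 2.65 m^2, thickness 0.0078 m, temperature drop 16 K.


Fourier's law rearranged: k = Q * t / (A * dT)
  Numerator = 7528.7 * 0.0078 = 58.72386
  Denominator = 2.65 * 16 = 42.4
  k = 58.72386 / 42.4 = 1.385 W/mK

1.385 W/mK


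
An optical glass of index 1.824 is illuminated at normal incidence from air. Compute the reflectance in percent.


Fresnel reflectance at normal incidence:
  R = ((n - 1)/(n + 1))^2
  (n - 1)/(n + 1) = (1.824 - 1)/(1.824 + 1) = 0.291785
  R = 0.291785^2 = 0.0851385
  R(%) = 0.0851385 * 100 = 8.514%

8.514%


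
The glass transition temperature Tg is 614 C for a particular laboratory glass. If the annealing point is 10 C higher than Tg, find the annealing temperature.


The annealing temperature is Tg plus the offset:
  T_anneal = 614 + 10 = 624 C

624 C


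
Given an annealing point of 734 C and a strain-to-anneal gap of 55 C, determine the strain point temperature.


Strain point = annealing point - difference:
  T_strain = 734 - 55 = 679 C

679 C


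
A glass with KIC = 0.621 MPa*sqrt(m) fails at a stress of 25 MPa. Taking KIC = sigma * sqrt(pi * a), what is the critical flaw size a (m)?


Rearrange KIC = sigma * sqrt(pi * a):
  sqrt(pi * a) = KIC / sigma
  sqrt(pi * a) = 0.621 / 25 = 0.02484
  a = (KIC / sigma)^2 / pi
  a = 0.02484^2 / pi = 0.0001964 m

0.0001964 m


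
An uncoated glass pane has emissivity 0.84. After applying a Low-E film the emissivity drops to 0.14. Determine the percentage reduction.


Percentage reduction = (1 - coated/uncoated) * 100
  Ratio = 0.14 / 0.84 = 0.1667
  Reduction = (1 - 0.1667) * 100 = 83.3%

83.3%


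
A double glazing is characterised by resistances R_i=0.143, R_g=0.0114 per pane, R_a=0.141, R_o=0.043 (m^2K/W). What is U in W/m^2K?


Total thermal resistance (series):
  R_total = R_in + R_glass + R_air + R_glass + R_out
  R_total = 0.143 + 0.0114 + 0.141 + 0.0114 + 0.043 = 0.3498 m^2K/W
U-value = 1 / R_total = 1 / 0.3498 = 2.859 W/m^2K

2.859 W/m^2K


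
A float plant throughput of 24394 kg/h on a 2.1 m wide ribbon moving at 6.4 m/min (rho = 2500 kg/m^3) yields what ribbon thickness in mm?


Ribbon cross-section from mass balance:
  Volume rate = throughput / density = 24394 / 2500 = 9.7576 m^3/h
  thickness = volume rate / (speed * 60 * width), i.e.
  thickness = throughput / (60 * speed * width * density) * 1000
  thickness = 24394 / (60 * 6.4 * 2.1 * 2500) * 1000 = 12.1 mm

12.1 mm


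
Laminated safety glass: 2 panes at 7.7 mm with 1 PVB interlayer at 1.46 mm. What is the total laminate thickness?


Total thickness = glass contribution + PVB contribution
  Glass: 2 * 7.7 = 15.4 mm
  PVB: 1 * 1.46 = 1.46 mm
  Total = 15.4 + 1.46 = 16.86 mm

16.86 mm


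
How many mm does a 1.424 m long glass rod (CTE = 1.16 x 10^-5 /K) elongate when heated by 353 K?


Thermal expansion formula: dL = alpha * L0 * dT
  dL = (1.16 x 10^-5) * 1.424 * 353 = 0.005831 m
Convert to mm: 0.005831 * 1000 = 5.831 mm

5.831 mm


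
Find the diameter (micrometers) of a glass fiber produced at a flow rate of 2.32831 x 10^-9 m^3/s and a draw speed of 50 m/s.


Cross-sectional area from continuity:
  A = Q / v = 2.32831 x 10^-9 / 50 = 4.65662 x 10^-11 m^2
Diameter from circular cross-section:
  d = sqrt(4A / pi) * 10^6 (m -> um)
  d = sqrt(4 * 4.65662 x 10^-11 / pi) * 10^6 = 7.7 um

7.7 um


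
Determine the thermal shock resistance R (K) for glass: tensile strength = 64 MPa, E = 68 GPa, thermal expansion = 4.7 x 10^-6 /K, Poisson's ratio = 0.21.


Thermal shock resistance: R = sigma * (1 - nu) / (E * alpha)
  Numerator = 64 * (1 - 0.21) = 50.56
  Denominator = 68 * 1000 * (4.7 x 10^-6) = 0.3196
  R = 50.56 / 0.3196 = 158.2 K

158.2 K


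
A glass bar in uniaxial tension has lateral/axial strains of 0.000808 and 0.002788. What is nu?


Poisson's ratio: nu = lateral strain / axial strain
  nu = 0.000808 / 0.002788 = 0.2898

0.2898


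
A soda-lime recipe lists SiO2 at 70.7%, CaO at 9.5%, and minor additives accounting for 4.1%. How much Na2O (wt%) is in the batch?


Pieces sum to 100%:
  Na2O = 100 - (SiO2 + CaO + others)
  Na2O = 100 - (70.7 + 9.5 + 4.1) = 15.7%

15.7%


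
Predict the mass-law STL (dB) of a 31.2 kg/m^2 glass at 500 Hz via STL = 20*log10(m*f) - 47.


Mass law: STL = 20 * log10(m * f) - 47
  m * f = 31.2 * 500 = 15600
  log10(15600) = 4.19312
  STL = 20 * 4.19312 - 47 = 83.8624 - 47 = 36.9 dB

36.9 dB


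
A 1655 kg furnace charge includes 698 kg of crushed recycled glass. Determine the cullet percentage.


Cullet ratio = (cullet mass / total batch mass) * 100
  Ratio = 698 / 1655 * 100 = 42.18%

42.18%


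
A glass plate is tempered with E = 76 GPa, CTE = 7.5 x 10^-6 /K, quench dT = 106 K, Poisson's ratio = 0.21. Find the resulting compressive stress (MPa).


Tempering stress: sigma = E * alpha * dT / (1 - nu)
  E (MPa) = 76 * 1000 = 76000
  Numerator = 76000 * (7.5 x 10^-6) * 106 = 60.42
  Denominator = 1 - 0.21 = 0.79
  sigma = 60.42 / 0.79 = 76.5 MPa

76.5 MPa


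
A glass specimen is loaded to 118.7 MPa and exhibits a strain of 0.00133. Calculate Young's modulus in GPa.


Young's modulus: E = stress / strain
  E = 118.7 MPa / 0.00133 = 89248.12 MPa
Convert to GPa: 89248.12 / 1000 = 89.25 GPa

89.25 GPa


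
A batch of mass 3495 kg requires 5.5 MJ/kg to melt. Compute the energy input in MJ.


Total energy = mass * specific energy
  E = 3495 * 5.5 = 19222.5 MJ

19222.5 MJ


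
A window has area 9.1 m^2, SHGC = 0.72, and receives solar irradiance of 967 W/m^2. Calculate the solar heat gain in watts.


Solar heat gain: Q = Area * SHGC * Irradiance
  Q = 9.1 * 0.72 * 967 = 6335.8 W

6335.8 W


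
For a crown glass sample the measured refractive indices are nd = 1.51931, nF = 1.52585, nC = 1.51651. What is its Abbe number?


Abbe number formula: Vd = (nd - 1) / (nF - nC)
  nd - 1 = 1.51931 - 1 = 0.51931
  nF - nC = 1.52585 - 1.51651 = 0.00934
  Vd = 0.51931 / 0.00934 = 55.6

55.6


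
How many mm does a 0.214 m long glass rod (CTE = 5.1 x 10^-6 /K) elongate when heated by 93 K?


Thermal expansion formula: dL = alpha * L0 * dT
  dL = (5.1 x 10^-6) * 0.214 * 93 = 0.0001015 m
Convert to mm: 0.0001015 * 1000 = 0.1015 mm

0.1015 mm


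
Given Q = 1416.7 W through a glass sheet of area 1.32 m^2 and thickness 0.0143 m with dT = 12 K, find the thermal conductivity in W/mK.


Fourier's law rearranged: k = Q * t / (A * dT)
  Numerator = 1416.7 * 0.0143 = 20.25881
  Denominator = 1.32 * 12 = 15.84
  k = 20.25881 / 15.84 = 1.279 W/mK

1.279 W/mK


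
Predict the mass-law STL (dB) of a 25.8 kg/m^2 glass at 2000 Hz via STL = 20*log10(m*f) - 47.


Mass law: STL = 20 * log10(m * f) - 47
  m * f = 25.8 * 2000 = 51600
  log10(51600) = 4.71265
  STL = 20 * 4.71265 - 47 = 94.253 - 47 = 47.3 dB

47.3 dB


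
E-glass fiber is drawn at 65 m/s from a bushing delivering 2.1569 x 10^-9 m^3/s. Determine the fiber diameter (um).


Cross-sectional area from continuity:
  A = Q / v = 2.1569 x 10^-9 / 65 = 3.318308 x 10^-11 m^2
Diameter from circular cross-section:
  d = sqrt(4A / pi) * 10^6 (m -> um)
  d = sqrt(4 * 3.318308 x 10^-11 / pi) * 10^6 = 6.5 um

6.5 um


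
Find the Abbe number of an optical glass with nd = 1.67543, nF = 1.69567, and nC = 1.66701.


Abbe number formula: Vd = (nd - 1) / (nF - nC)
  nd - 1 = 1.67543 - 1 = 0.67543
  nF - nC = 1.69567 - 1.66701 = 0.02866
  Vd = 0.67543 / 0.02866 = 23.57

23.57


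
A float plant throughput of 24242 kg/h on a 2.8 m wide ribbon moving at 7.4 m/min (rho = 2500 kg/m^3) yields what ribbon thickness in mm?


Ribbon cross-section from mass balance:
  Volume rate = throughput / density = 24242 / 2500 = 9.6968 m^3/h
  thickness = volume rate / (speed * 60 * width), i.e.
  thickness = throughput / (60 * speed * width * density) * 1000
  thickness = 24242 / (60 * 7.4 * 2.8 * 2500) * 1000 = 7.8 mm

7.8 mm


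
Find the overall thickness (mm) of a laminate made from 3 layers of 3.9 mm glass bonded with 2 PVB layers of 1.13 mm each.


Total thickness = glass contribution + PVB contribution
  Glass: 3 * 3.9 = 11.7 mm
  PVB: 2 * 1.13 = 2.26 mm
  Total = 11.7 + 2.26 = 13.96 mm

13.96 mm


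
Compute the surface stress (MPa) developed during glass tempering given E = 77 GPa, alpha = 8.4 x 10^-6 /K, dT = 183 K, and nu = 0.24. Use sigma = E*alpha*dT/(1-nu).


Tempering stress: sigma = E * alpha * dT / (1 - nu)
  E (MPa) = 77 * 1000 = 77000
  Numerator = 77000 * (8.4 x 10^-6) * 183 = 118.3644
  Denominator = 1 - 0.24 = 0.76
  sigma = 118.3644 / 0.76 = 155.7 MPa

155.7 MPa


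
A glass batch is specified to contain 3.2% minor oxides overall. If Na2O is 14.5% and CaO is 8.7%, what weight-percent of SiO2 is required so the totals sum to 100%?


Known pieces sum to 100%:
  SiO2 = 100 - (others + Na2O + CaO)
  SiO2 = 100 - (3.2 + 14.5 + 8.7) = 73.6%

73.6%


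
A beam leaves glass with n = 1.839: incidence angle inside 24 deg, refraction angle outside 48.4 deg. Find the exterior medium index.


Apply Snell's law: n1 * sin(theta1) = n2 * sin(theta2)
  n2 = n1 * sin(theta1) / sin(theta2)
  sin(24) = 0.406737
  sin(48.4) = 0.747798
  n2 = 1.839 * 0.406737 / 0.747798 = 1.0003

1.0003


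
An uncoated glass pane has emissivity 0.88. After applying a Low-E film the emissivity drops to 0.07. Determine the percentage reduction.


Percentage reduction = (1 - coated/uncoated) * 100
  Ratio = 0.07 / 0.88 = 0.0795
  Reduction = (1 - 0.0795) * 100 = 92.0%

92.0%


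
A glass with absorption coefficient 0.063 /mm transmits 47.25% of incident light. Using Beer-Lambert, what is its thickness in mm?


Rearrange T = exp(-alpha * thickness):
  thickness = -ln(T) / alpha
  T = 47.25/100 = 0.4725
  ln(T) = -0.74972
  -ln(T) = 0.74972
  thickness = 0.74972 / 0.063 = 11.9 mm

11.9 mm


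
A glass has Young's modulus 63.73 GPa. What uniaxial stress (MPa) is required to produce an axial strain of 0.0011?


Rearrange E = sigma / epsilon:
  sigma = E * epsilon
  E (MPa) = 63.73 * 1000 = 63730
  sigma = 63730 * 0.0011 = 70.1 MPa

70.1 MPa


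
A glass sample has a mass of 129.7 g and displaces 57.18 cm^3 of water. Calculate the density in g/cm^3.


Use the definition of density:
  rho = mass / volume
  rho = 129.7 / 57.18 = 2.268 g/cm^3

2.268 g/cm^3


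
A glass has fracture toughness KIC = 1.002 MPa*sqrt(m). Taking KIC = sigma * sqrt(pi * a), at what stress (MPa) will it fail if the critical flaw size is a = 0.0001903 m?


Rearrange KIC = sigma * sqrt(pi * a):
  sigma = KIC / sqrt(pi * a)
  sqrt(pi * 0.0001903) = 0.024451
  sigma = 1.002 / 0.024451 = 40.98 MPa

40.98 MPa


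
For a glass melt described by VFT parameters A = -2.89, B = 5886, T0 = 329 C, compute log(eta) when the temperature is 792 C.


VFT equation: log(eta) = A + B / (T - T0)
  T - T0 = 792 - 329 = 463
  B / (T - T0) = 5886 / 463 = 12.713
  log(eta) = -2.89 + 12.713 = 9.823

9.823


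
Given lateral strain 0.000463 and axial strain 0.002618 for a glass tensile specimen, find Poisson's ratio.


Poisson's ratio: nu = lateral strain / axial strain
  nu = 0.000463 / 0.002618 = 0.1769

0.1769


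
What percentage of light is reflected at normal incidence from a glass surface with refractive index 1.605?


Fresnel reflectance at normal incidence:
  R = ((n - 1)/(n + 1))^2
  (n - 1)/(n + 1) = (1.605 - 1)/(1.605 + 1) = 0.232246
  R = 0.232246^2 = 0.0539382
  R(%) = 0.0539382 * 100 = 5.394%

5.394%


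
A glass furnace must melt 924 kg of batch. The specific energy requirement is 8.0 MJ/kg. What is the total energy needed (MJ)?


Total energy = mass * specific energy
  E = 924 * 8.0 = 7392 MJ

7392 MJ


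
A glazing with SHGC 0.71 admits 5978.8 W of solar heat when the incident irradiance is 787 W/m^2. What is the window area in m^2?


Rearrange Q = Area * SHGC * Irradiance:
  Area = Q / (SHGC * Irradiance)
  Area = 5978.8 / (0.71 * 787) = 10.7 m^2

10.7 m^2


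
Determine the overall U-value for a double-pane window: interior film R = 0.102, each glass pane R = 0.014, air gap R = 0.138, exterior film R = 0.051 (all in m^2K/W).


Total thermal resistance (series):
  R_total = R_in + R_glass + R_air + R_glass + R_out
  R_total = 0.102 + 0.014 + 0.138 + 0.014 + 0.051 = 0.319 m^2K/W
U-value = 1 / R_total = 1 / 0.319 = 3.135 W/m^2K

3.135 W/m^2K


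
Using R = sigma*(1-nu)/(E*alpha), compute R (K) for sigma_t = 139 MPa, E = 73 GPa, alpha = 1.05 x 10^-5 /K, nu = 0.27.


Thermal shock resistance: R = sigma * (1 - nu) / (E * alpha)
  Numerator = 139 * (1 - 0.27) = 101.47
  Denominator = 73 * 1000 * (1.05 x 10^-5) = 0.7665
  R = 101.47 / 0.7665 = 132.4 K

132.4 K


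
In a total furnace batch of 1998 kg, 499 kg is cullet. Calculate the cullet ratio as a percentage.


Cullet ratio = (cullet mass / total batch mass) * 100
  Ratio = 499 / 1998 * 100 = 24.97%

24.97%


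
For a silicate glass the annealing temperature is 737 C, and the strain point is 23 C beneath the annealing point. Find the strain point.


Strain point = annealing point - difference:
  T_strain = 737 - 23 = 714 C

714 C


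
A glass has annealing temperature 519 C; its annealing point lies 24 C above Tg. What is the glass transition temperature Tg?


Rearrange T_anneal = Tg + offset for Tg:
  Tg = T_anneal - offset = 519 - 24 = 495 C

495 C


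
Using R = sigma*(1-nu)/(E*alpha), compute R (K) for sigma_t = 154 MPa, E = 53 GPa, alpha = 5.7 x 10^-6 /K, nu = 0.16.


Thermal shock resistance: R = sigma * (1 - nu) / (E * alpha)
  Numerator = 154 * (1 - 0.16) = 129.36
  Denominator = 53 * 1000 * (5.7 x 10^-6) = 0.3021
  R = 129.36 / 0.3021 = 428.2 K

428.2 K


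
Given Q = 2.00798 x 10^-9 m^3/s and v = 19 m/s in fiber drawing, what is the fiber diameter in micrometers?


Cross-sectional area from continuity:
  A = Q / v = 2.00798 x 10^-9 / 19 = 1.056832 x 10^-10 m^2
Diameter from circular cross-section:
  d = sqrt(4A / pi) * 10^6 (m -> um)
  d = sqrt(4 * 1.056832 x 10^-10 / pi) * 10^6 = 11.6 um

11.6 um


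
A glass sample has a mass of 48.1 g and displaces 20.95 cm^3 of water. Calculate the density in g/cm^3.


Use the definition of density:
  rho = mass / volume
  rho = 48.1 / 20.95 = 2.296 g/cm^3

2.296 g/cm^3


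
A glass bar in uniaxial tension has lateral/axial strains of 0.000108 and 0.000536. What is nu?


Poisson's ratio: nu = lateral strain / axial strain
  nu = 0.000108 / 0.000536 = 0.2015

0.2015


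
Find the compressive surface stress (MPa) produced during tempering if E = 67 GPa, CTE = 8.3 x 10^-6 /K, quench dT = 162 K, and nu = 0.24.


Tempering stress: sigma = E * alpha * dT / (1 - nu)
  E (MPa) = 67 * 1000 = 67000
  Numerator = 67000 * (8.3 x 10^-6) * 162 = 90.0882
  Denominator = 1 - 0.24 = 0.76
  sigma = 90.0882 / 0.76 = 118.5 MPa

118.5 MPa


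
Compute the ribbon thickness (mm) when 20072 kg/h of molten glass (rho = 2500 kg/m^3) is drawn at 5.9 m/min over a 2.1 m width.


Ribbon cross-section from mass balance:
  Volume rate = throughput / density = 20072 / 2500 = 8.0288 m^3/h
  thickness = volume rate / (speed * 60 * width), i.e.
  thickness = throughput / (60 * speed * width * density) * 1000
  thickness = 20072 / (60 * 5.9 * 2.1 * 2500) * 1000 = 10.8 mm

10.8 mm


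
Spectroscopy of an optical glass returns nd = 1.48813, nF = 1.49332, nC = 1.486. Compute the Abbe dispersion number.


Abbe number formula: Vd = (nd - 1) / (nF - nC)
  nd - 1 = 1.48813 - 1 = 0.48813
  nF - nC = 1.49332 - 1.486 = 0.00732
  Vd = 0.48813 / 0.00732 = 66.68

66.68


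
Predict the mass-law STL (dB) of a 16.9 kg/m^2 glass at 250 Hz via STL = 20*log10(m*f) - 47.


Mass law: STL = 20 * log10(m * f) - 47
  m * f = 16.9 * 250 = 4225
  log10(4225) = 3.62583
  STL = 20 * 3.62583 - 47 = 72.5166 - 47 = 25.5 dB

25.5 dB


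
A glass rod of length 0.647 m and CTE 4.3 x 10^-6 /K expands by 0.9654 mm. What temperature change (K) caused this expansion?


Rearrange dL = alpha * L0 * dT for dT:
  dT = dL / (alpha * L0)
  dL (m) = 0.9654 / 1000 = 0.0009654
  dT = 0.0009654 / ((4.3 x 10^-6) * 0.647) = 347.0 K

347.0 K


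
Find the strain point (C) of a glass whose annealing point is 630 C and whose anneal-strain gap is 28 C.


Strain point = annealing point - difference:
  T_strain = 630 - 28 = 602 C

602 C


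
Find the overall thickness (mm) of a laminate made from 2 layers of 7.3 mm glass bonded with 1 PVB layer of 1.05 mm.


Total thickness = glass contribution + PVB contribution
  Glass: 2 * 7.3 = 14.6 mm
  PVB: 1 * 1.05 = 1.05 mm
  Total = 14.6 + 1.05 = 15.65 mm

15.65 mm


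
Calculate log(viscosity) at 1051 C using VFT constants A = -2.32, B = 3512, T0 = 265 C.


VFT equation: log(eta) = A + B / (T - T0)
  T - T0 = 1051 - 265 = 786
  B / (T - T0) = 3512 / 786 = 4.468
  log(eta) = -2.32 + 4.468 = 2.148

2.148


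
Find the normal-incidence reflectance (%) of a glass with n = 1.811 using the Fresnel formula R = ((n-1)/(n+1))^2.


Fresnel reflectance at normal incidence:
  R = ((n - 1)/(n + 1))^2
  (n - 1)/(n + 1) = (1.811 - 1)/(1.811 + 1) = 0.288509
  R = 0.288509^2 = 0.0832374
  R(%) = 0.0832374 * 100 = 8.324%

8.324%


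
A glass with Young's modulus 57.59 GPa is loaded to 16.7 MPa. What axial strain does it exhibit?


Rearrange E = sigma / epsilon:
  epsilon = sigma / E
  E (MPa) = 57.59 * 1000 = 57590
  epsilon = 16.7 / 57590 = 0.00029

0.00029


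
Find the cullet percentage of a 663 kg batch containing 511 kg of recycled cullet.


Cullet ratio = (cullet mass / total batch mass) * 100
  Ratio = 511 / 663 * 100 = 77.07%

77.07%


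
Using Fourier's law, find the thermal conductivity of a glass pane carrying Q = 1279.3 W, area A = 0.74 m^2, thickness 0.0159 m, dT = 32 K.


Fourier's law rearranged: k = Q * t / (A * dT)
  Numerator = 1279.3 * 0.0159 = 20.34087
  Denominator = 0.74 * 32 = 23.68
  k = 20.34087 / 23.68 = 0.859 W/mK

0.859 W/mK


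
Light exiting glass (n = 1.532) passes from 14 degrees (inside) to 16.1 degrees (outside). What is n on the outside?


Apply Snell's law: n1 * sin(theta1) = n2 * sin(theta2)
  n2 = n1 * sin(theta1) / sin(theta2)
  sin(14) = 0.241922
  sin(16.1) = 0.277315
  n2 = 1.532 * 0.241922 / 0.277315 = 1.3365

1.3365


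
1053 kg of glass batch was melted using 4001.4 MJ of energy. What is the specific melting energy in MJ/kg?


Rearrange E = m * s for s:
  s = E / m
  s = 4001.4 / 1053 = 3.8 MJ/kg

3.8 MJ/kg


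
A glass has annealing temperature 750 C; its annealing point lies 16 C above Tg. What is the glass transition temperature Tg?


Rearrange T_anneal = Tg + offset for Tg:
  Tg = T_anneal - offset = 750 - 16 = 734 C

734 C


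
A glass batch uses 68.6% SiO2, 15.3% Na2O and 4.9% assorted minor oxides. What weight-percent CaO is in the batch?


Pieces sum to 100%:
  CaO = 100 - (SiO2 + Na2O + others)
  CaO = 100 - (68.6 + 15.3 + 4.9) = 11.2%

11.2%


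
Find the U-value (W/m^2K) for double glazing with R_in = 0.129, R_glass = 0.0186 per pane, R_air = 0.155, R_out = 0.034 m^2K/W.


Total thermal resistance (series):
  R_total = R_in + R_glass + R_air + R_glass + R_out
  R_total = 0.129 + 0.0186 + 0.155 + 0.0186 + 0.034 = 0.3552 m^2K/W
U-value = 1 / R_total = 1 / 0.3552 = 2.815 W/m^2K

2.815 W/m^2K


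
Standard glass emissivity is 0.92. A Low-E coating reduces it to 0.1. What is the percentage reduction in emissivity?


Percentage reduction = (1 - coated/uncoated) * 100
  Ratio = 0.1 / 0.92 = 0.1087
  Reduction = (1 - 0.1087) * 100 = 89.1%

89.1%


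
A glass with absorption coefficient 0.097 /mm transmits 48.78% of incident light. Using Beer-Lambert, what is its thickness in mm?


Rearrange T = exp(-alpha * thickness):
  thickness = -ln(T) / alpha
  T = 48.78/100 = 0.4878
  ln(T) = -0.71785
  -ln(T) = 0.71785
  thickness = 0.71785 / 0.097 = 7.4 mm

7.4 mm


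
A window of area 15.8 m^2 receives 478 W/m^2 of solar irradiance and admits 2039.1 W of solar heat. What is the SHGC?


Rearrange Q = Area * SHGC * Irradiance:
  SHGC = Q / (Area * Irradiance)
  SHGC = 2039.1 / (15.8 * 478) = 0.27

0.27


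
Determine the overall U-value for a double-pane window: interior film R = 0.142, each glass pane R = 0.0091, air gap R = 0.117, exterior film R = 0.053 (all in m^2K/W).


Total thermal resistance (series):
  R_total = R_in + R_glass + R_air + R_glass + R_out
  R_total = 0.142 + 0.0091 + 0.117 + 0.0091 + 0.053 = 0.3302 m^2K/W
U-value = 1 / R_total = 1 / 0.3302 = 3.028 W/m^2K

3.028 W/m^2K


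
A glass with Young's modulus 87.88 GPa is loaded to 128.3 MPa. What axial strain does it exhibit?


Rearrange E = sigma / epsilon:
  epsilon = sigma / E
  E (MPa) = 87.88 * 1000 = 87880
  epsilon = 128.3 / 87880 = 0.00146

0.00146


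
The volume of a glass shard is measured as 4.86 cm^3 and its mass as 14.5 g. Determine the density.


Use the definition of density:
  rho = mass / volume
  rho = 14.5 / 4.86 = 2.984 g/cm^3

2.984 g/cm^3


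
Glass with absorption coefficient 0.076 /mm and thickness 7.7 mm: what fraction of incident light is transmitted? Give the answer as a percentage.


Beer-Lambert law: T = exp(-alpha * thickness)
  exponent = -0.076 * 7.7 = -0.5852
  T = exp(-0.5852) = 0.557
  Percentage = 0.557 * 100 = 55.7%

55.7%


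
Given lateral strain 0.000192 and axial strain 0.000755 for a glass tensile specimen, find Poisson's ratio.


Poisson's ratio: nu = lateral strain / axial strain
  nu = 0.000192 / 0.000755 = 0.2543

0.2543


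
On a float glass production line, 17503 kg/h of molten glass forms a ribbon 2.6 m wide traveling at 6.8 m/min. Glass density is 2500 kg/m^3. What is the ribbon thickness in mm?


Ribbon cross-section from mass balance:
  Volume rate = throughput / density = 17503 / 2500 = 7.0012 m^3/h
  thickness = volume rate / (speed * 60 * width), i.e.
  thickness = throughput / (60 * speed * width * density) * 1000
  thickness = 17503 / (60 * 6.8 * 2.6 * 2500) * 1000 = 6.6 mm

6.6 mm


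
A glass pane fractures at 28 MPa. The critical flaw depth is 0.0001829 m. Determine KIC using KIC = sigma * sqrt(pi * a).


Fracture toughness: KIC = sigma * sqrt(pi * a)
  pi * a = pi * 0.0001829 = 0.000574597
  sqrt(pi * a) = 0.023971
  KIC = 28 * 0.023971 = 0.671 MPa*sqrt(m)

0.671 MPa*sqrt(m)


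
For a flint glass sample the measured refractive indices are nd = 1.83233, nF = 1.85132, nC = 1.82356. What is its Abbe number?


Abbe number formula: Vd = (nd - 1) / (nF - nC)
  nd - 1 = 1.83233 - 1 = 0.83233
  nF - nC = 1.85132 - 1.82356 = 0.02776
  Vd = 0.83233 / 0.02776 = 29.98

29.98


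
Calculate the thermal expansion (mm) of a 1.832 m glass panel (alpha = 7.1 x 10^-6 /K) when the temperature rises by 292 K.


Thermal expansion formula: dL = alpha * L0 * dT
  dL = (7.1 x 10^-6) * 1.832 * 292 = 0.0037981 m
Convert to mm: 0.0037981 * 1000 = 3.7981 mm

3.7981 mm


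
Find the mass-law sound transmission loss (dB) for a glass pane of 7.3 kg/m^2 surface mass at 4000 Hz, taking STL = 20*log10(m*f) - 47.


Mass law: STL = 20 * log10(m * f) - 47
  m * f = 7.3 * 4000 = 29200
  log10(29200) = 4.46538
  STL = 20 * 4.46538 - 47 = 89.3076 - 47 = 42.3 dB

42.3 dB


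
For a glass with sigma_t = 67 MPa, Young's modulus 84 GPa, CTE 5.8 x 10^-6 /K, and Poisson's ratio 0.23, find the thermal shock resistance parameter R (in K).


Thermal shock resistance: R = sigma * (1 - nu) / (E * alpha)
  Numerator = 67 * (1 - 0.23) = 51.59
  Denominator = 84 * 1000 * (5.8 x 10^-6) = 0.4872
  R = 51.59 / 0.4872 = 105.9 K

105.9 K


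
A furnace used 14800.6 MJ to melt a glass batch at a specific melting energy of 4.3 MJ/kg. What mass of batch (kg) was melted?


Rearrange E = m * s for m:
  m = E / s
  m = 14800.6 / 4.3 = 3442.0 kg

3442.0 kg


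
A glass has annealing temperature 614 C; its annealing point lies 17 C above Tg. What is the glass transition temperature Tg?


Rearrange T_anneal = Tg + offset for Tg:
  Tg = T_anneal - offset = 614 - 17 = 597 C

597 C


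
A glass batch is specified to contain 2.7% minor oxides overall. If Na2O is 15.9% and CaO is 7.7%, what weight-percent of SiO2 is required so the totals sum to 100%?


Known pieces sum to 100%:
  SiO2 = 100 - (others + Na2O + CaO)
  SiO2 = 100 - (2.7 + 15.9 + 7.7) = 73.7%

73.7%


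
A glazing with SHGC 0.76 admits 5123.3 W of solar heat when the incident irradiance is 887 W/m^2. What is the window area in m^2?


Rearrange Q = Area * SHGC * Irradiance:
  Area = Q / (SHGC * Irradiance)
  Area = 5123.3 / (0.76 * 887) = 7.6 m^2

7.6 m^2


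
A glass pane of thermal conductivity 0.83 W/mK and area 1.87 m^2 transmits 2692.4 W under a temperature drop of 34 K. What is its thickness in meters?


Fourier's law: t = k * A * dT / Q
  t = 0.83 * 1.87 * 34 / 2692.4
  t = 52.7714 / 2692.4 = 0.0196 m

0.0196 m


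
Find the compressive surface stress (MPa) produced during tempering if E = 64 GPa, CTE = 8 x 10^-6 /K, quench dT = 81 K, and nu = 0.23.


Tempering stress: sigma = E * alpha * dT / (1 - nu)
  E (MPa) = 64 * 1000 = 64000
  Numerator = 64000 * (8 x 10^-6) * 81 = 41.472
  Denominator = 1 - 0.23 = 0.77
  sigma = 41.472 / 0.77 = 53.9 MPa

53.9 MPa


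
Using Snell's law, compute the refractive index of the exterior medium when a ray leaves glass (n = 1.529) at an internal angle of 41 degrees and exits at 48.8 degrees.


Apply Snell's law: n1 * sin(theta1) = n2 * sin(theta2)
  n2 = n1 * sin(theta1) / sin(theta2)
  sin(41) = 0.656059
  sin(48.8) = 0.752415
  n2 = 1.529 * 0.656059 / 0.752415 = 1.3332

1.3332


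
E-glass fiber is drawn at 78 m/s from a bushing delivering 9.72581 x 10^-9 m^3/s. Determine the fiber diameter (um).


Cross-sectional area from continuity:
  A = Q / v = 9.72581 x 10^-9 / 78 = 1.246899 x 10^-10 m^2
Diameter from circular cross-section:
  d = sqrt(4A / pi) * 10^6 (m -> um)
  d = sqrt(4 * 1.246899 x 10^-10 / pi) * 10^6 = 12.6 um

12.6 um


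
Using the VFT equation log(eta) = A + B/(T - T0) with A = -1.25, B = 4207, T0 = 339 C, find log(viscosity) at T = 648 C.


VFT equation: log(eta) = A + B / (T - T0)
  T - T0 = 648 - 339 = 309
  B / (T - T0) = 4207 / 309 = 13.615
  log(eta) = -1.25 + 13.615 = 12.365

12.365


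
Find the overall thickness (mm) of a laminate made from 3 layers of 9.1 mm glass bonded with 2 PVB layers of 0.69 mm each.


Total thickness = glass contribution + PVB contribution
  Glass: 3 * 9.1 = 27.3 mm
  PVB: 2 * 0.69 = 1.38 mm
  Total = 27.3 + 1.38 = 28.68 mm

28.68 mm


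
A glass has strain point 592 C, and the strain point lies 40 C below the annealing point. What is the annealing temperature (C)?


T_anneal = T_strain + gap:
  T_anneal = 592 + 40 = 632 C

632 C


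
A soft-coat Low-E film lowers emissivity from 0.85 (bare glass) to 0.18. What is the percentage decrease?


Percentage reduction = (1 - coated/uncoated) * 100
  Ratio = 0.18 / 0.85 = 0.2118
  Reduction = (1 - 0.2118) * 100 = 78.8%

78.8%


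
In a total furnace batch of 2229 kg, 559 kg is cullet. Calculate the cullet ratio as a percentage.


Cullet ratio = (cullet mass / total batch mass) * 100
  Ratio = 559 / 2229 * 100 = 25.08%

25.08%


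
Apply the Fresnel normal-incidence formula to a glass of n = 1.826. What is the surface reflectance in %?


Fresnel reflectance at normal incidence:
  R = ((n - 1)/(n + 1))^2
  (n - 1)/(n + 1) = (1.826 - 1)/(1.826 + 1) = 0.292286
  R = 0.292286^2 = 0.0854311
  R(%) = 0.0854311 * 100 = 8.543%

8.543%


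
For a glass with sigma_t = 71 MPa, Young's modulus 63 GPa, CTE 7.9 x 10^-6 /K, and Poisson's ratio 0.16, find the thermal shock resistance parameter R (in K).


Thermal shock resistance: R = sigma * (1 - nu) / (E * alpha)
  Numerator = 71 * (1 - 0.16) = 59.64
  Denominator = 63 * 1000 * (7.9 x 10^-6) = 0.4977
  R = 59.64 / 0.4977 = 119.8 K

119.8 K


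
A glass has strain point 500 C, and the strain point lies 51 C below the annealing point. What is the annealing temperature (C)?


T_anneal = T_strain + gap:
  T_anneal = 500 + 51 = 551 C

551 C


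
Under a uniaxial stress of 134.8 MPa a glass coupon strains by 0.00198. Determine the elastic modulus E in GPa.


Young's modulus: E = stress / strain
  E = 134.8 MPa / 0.00198 = 68080.81 MPa
Convert to GPa: 68080.81 / 1000 = 68.08 GPa

68.08 GPa


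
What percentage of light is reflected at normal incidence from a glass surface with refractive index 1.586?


Fresnel reflectance at normal incidence:
  R = ((n - 1)/(n + 1))^2
  (n - 1)/(n + 1) = (1.586 - 1)/(1.586 + 1) = 0.226605
  R = 0.226605^2 = 0.0513498
  R(%) = 0.0513498 * 100 = 5.135%

5.135%


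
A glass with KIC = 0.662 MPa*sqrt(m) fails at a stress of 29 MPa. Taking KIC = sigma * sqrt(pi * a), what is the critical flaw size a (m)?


Rearrange KIC = sigma * sqrt(pi * a):
  sqrt(pi * a) = KIC / sigma
  sqrt(pi * a) = 0.662 / 29 = 0.022828
  a = (KIC / sigma)^2 / pi
  a = 0.022828^2 / pi = 0.0001659 m

0.0001659 m


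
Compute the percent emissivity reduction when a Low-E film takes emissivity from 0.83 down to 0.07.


Percentage reduction = (1 - coated/uncoated) * 100
  Ratio = 0.07 / 0.83 = 0.0843
  Reduction = (1 - 0.0843) * 100 = 91.6%

91.6%


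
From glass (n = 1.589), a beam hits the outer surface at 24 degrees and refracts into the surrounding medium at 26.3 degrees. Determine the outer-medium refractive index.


Apply Snell's law: n1 * sin(theta1) = n2 * sin(theta2)
  n2 = n1 * sin(theta1) / sin(theta2)
  sin(24) = 0.406737
  sin(26.3) = 0.443071
  n2 = 1.589 * 0.406737 / 0.443071 = 1.4587

1.4587


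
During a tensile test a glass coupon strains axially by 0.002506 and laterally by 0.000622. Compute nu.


Poisson's ratio: nu = lateral strain / axial strain
  nu = 0.000622 / 0.002506 = 0.2482

0.2482


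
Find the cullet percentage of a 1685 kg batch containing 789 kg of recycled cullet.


Cullet ratio = (cullet mass / total batch mass) * 100
  Ratio = 789 / 1685 * 100 = 46.82%

46.82%


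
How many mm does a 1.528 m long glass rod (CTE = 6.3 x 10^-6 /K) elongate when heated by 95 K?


Thermal expansion formula: dL = alpha * L0 * dT
  dL = (6.3 x 10^-6) * 1.528 * 95 = 0.00091451 m
Convert to mm: 0.00091451 * 1000 = 0.9145 mm

0.9145 mm


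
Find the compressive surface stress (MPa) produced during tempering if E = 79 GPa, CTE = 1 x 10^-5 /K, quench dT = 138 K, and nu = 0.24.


Tempering stress: sigma = E * alpha * dT / (1 - nu)
  E (MPa) = 79 * 1000 = 79000
  Numerator = 79000 * (1 x 10^-5) * 138 = 109.02
  Denominator = 1 - 0.24 = 0.76
  sigma = 109.02 / 0.76 = 143.4 MPa

143.4 MPa
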